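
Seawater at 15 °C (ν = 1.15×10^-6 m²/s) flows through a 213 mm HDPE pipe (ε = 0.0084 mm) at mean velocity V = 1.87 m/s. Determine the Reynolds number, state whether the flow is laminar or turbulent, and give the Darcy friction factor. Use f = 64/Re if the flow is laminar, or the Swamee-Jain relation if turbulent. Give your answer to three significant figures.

Re ≈ 3.46×10^5; turbulent; f ≈ 0.0145

Re = VD/ν = 1.870·0.213/1.15×10^-6 = 3.46×10^5
Re > 4000 → turbulent; ε/D = 3.94×10^-5
Swamee-Jain: f = 0.01448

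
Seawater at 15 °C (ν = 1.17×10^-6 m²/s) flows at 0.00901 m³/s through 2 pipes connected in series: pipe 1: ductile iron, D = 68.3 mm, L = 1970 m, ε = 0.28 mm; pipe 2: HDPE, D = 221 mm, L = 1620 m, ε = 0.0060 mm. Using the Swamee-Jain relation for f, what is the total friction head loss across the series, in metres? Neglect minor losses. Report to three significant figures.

Pipe 1: V = 2.459 m/s, Re = 1.44×10^5, ε/D = 0.00410, f = 0.02959, h_1 = f(L/D)V²/2g = 263.0 m
Pipe 2: V = 0.2349 m/s, Re = 4.44×10^4, ε/D = 2.71×10^-5, f = 0.02144, h_2 = f(L/D)V²/2g = 0.4418 m
Series → Q common, losses add: H = Σh = 263.5 m

H ≈ 263 m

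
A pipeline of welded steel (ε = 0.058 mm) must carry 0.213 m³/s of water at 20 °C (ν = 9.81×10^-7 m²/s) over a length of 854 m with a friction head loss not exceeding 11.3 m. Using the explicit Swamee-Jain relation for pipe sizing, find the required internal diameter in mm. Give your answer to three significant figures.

D ≈ 338 mm

Swamee-Jain (Type III): D = 0.66·[ε^1.25·(LQ²/(gh_f))^4.75 + ν·Q^9.4·(L/(gh_f))^5.2]^0.04
LQ²/(gh_f) = 0.3495; L/(gh_f) = 7.704
Term 1 = ε^1.25·(…)^4.75 = 3.43×10^-8; Term 2 = ν·Q^9.4·(…)^5.2 = 1.95×10^-8
D = 0.66·(3.43×10^-8 + 1.95×10^-8)^0.04 = 0.3379 m = 338 mm
Check: V = 2.38 m/s, Re = 8.18×10^5, f = 0.01464, h_f = 10.6 m ≈ 11.3 m ✓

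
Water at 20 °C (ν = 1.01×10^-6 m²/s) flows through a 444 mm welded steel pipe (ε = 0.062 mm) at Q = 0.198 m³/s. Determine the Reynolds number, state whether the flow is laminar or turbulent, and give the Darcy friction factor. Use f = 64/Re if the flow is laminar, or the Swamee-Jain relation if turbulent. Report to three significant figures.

V = 4Q/(πD²) = 1.279 m/s
Re = VD/ν = 1.279·0.444/1.01×10^-6 = 5.62×10^5
Re > 4000 → turbulent; ε/D = 1.40×10^-4
Swamee-Jain: f = 0.01474

Re ≈ 5.62×10^5; turbulent; f ≈ 0.0147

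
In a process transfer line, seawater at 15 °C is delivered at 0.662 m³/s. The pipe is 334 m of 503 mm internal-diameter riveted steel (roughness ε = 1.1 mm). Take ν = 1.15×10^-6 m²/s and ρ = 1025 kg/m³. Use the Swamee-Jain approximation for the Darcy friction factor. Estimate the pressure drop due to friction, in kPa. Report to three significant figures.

V = 4Q/(πD²) = 4·0.662/(π·0.503²) = 3.331 m/s
Re = VD/ν = 3.331·0.503/1.15×10^-6 = 1.46×10^6 → turbulent
ε/D = 1.1/503 = 0.00219
Swamee-Jain: f = 0.02416
h_f = f(L/D)V²/(2g) = 0.02416·(334/0.503)·3.331²/(2·9.81) = 9.076 m
Δp = ρg·h_f = 1025·9.81·9.076 = 91.26 kPa

Δp ≈ 91.3 kPa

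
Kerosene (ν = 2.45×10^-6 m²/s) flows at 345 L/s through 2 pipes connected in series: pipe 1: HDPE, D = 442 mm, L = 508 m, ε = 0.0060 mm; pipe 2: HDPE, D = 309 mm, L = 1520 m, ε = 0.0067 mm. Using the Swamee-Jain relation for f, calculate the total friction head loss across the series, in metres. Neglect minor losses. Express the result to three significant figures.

Pipe 1: V = 2.248 m/s, Re = 4.06×10^5, ε/D = 1.36×10^-5, f = 0.01379, h_1 = f(L/D)V²/2g = 4.083 m
Pipe 2: V = 4.601 m/s, Re = 5.80×10^5, ε/D = 2.17×10^-5, f = 0.01312, h_2 = f(L/D)V²/2g = 69.63 m
Series → Q common, losses add: H = Σh = 73.71 m

H ≈ 73.7 m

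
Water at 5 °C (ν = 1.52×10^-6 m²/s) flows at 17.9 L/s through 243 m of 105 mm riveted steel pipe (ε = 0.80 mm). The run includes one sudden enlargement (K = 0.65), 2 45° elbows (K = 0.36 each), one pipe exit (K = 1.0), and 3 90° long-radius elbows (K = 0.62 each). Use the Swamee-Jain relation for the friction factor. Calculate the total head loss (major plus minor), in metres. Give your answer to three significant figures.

V = 4Q/(πD²) = 2.067 m/s; V²/2g = 0.2178 m
Re = 1.43×10^5, ε/D = 0.00762 → f = 0.03535 (Swamee-Jain)
Major: h_f = f(L/D)·V²/2g = 0.03535·2314·0.2178 = 17.82 m
Minor: ΣK = 4.23; h_m = ΣK·V²/2g = 0.9213 m
Total H_L = 17.82 + 0.9213 = 18.74 m

H_L ≈ 18.7 m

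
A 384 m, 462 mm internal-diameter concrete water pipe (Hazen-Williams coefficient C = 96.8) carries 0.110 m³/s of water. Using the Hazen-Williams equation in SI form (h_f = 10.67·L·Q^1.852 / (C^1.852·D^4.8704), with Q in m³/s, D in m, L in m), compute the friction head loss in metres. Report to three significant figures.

h_f = 10.67·384·0.110^1.852 / (96.8^1.852·0.462^4.8704) = 0.6204 m

h_f ≈ 0.620 m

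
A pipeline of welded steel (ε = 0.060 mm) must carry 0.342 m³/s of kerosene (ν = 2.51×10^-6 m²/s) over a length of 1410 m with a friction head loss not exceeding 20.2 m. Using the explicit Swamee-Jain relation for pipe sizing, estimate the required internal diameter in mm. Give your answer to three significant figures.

D ≈ 405 mm

Swamee-Jain (Type III): D = 0.66·[ε^1.25·(LQ²/(gh_f))^4.75 + ν·Q^9.4·(L/(gh_f))^5.2]^0.04
LQ²/(gh_f) = 0.8322; L/(gh_f) = 7.115
Term 1 = ε^1.25·(…)^4.75 = 2.21×10^-6; Term 2 = ν·Q^9.4·(…)^5.2 = 2.82×10^-6
D = 0.66·(2.21×10^-6 + 2.82×10^-6)^0.04 = 0.4051 m = 405 mm
Check: V = 2.65 m/s, Re = 4.28×10^5, f = 0.01524, h_f = 19.0 m ≈ 20.2 m ✓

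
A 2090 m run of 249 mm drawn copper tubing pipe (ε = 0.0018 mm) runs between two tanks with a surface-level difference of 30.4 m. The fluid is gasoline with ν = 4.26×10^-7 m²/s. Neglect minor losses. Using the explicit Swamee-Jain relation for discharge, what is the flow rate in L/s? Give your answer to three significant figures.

Q ≈ 123 L/s

Swamee-Jain (Type II): Q = -0.965·√(gD⁵h_f/L)·ln[ε/(3.7D) + √(3.17ν²L/(gD³h_f))]
√(gD⁵h_f/L) = √(9.81·0.249⁵·30.4/2090) = 0.01169
ε/(3.7D) = 1.95×10^-6; √(3.17ν²L/(gD³h_f)) = 1.62×10^-5
Q = -0.965·0.01169·ln(1.811×10^-5) = 0.1231 m³/s
Check: V = 2.53 m/s, Re = 1.48×10^6, f = 0.01111, h_f = 30.4 m ≈ 30.4 m ✓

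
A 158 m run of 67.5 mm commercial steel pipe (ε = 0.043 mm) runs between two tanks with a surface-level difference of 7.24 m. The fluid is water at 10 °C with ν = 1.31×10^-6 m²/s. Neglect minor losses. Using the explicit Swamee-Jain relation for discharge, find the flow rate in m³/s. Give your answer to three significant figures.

Swamee-Jain (Type II): Q = -0.965·√(gD⁵h_f/L)·ln[ε/(3.7D) + √(3.17ν²L/(gD³h_f))]
√(gD⁵h_f/L) = √(9.81·0.0675⁵·7.24/158) = 7.937×10^-4
ε/(3.7D) = 1.72×10^-4; √(3.17ν²L/(gD³h_f)) = 1.98×10^-4
Q = -0.965·7.937×10^-4·ln(3.705×10^-4) = 0.006051 m³/s
Check: V = 1.69 m/s, Re = 8.71×10^4, f = 0.02134, h_f = 7.28 m ≈ 7.24 m ✓

Q ≈ 0.00605 m³/s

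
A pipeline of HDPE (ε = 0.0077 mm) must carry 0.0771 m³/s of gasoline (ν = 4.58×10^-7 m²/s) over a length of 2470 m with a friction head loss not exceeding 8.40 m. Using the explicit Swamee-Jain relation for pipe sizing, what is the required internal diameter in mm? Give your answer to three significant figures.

Swamee-Jain (Type III): D = 0.66·[ε^1.25·(LQ²/(gh_f))^4.75 + ν·Q^9.4·(L/(gh_f))^5.2]^0.04
LQ²/(gh_f) = 0.1782; L/(gh_f) = 29.97
Term 1 = ε^1.25·(…)^4.75 = 1.12×10^-10; Term 2 = ν·Q^9.4·(…)^5.2 = 7.56×10^-10
D = 0.66·(1.12×10^-10 + 7.56×10^-10)^0.04 = 0.2865 m = 286 mm
Check: V = 1.20 m/s, Re = 7.48×10^5, f = 0.01272, h_f = 8.00 m ≈ 8.40 m ✓

D ≈ 286 mm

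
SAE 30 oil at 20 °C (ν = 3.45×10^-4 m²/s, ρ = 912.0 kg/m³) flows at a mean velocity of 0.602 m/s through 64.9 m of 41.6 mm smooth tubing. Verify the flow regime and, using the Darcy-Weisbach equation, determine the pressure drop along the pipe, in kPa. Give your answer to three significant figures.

Δp ≈ 227 kPa

Re = VD/ν = 0.602·0.04160/3.45×10^-4 = 72.6 → laminar (Re < 2300)
f = 64/Re = 0.8817
h_f = f(L/D)V²/(2g) = 0.8817·(64.9/0.04160)·0.602²/(2·9.81) = 25.41 m
Δp = ρg·h_f = 912.0·9.81·25.41 = 227.3 kPa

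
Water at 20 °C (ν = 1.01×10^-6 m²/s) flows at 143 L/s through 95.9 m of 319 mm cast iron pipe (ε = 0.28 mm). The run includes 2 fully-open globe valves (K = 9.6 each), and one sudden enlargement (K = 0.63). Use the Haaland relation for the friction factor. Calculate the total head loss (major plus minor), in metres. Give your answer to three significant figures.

H_L ≈ 4.20 m

V = 4Q/(πD²) = 1.789 m/s; V²/2g = 0.1632 m
Re = 5.65×10^5, ε/D = 8.78×10^-4 → f = 0.01957 (Haaland)
Major: h_f = f(L/D)·V²/2g = 0.01957·300.6·0.1632 = 0.9601 m
Minor: ΣK = 19.8; h_m = ΣK·V²/2g = 3.236 m
Total H_L = 0.9601 + 3.236 = 4.196 m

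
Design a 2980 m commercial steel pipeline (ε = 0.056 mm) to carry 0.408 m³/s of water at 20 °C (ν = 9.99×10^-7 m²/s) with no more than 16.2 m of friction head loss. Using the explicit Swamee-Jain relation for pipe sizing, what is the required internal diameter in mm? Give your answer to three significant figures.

Swamee-Jain (Type III): D = 0.66·[ε^1.25·(LQ²/(gh_f))^4.75 + ν·Q^9.4·(L/(gh_f))^5.2]^0.04
LQ²/(gh_f) = 3.121; L/(gh_f) = 18.75
Term 1 = ε^1.25·(…)^4.75 = 0.00108; Term 2 = ν·Q^9.4·(…)^5.2 = 9.11×10^-4
D = 0.66·(0.00108 + 9.11×10^-4)^0.04 = 0.5146 m = 515 mm
Check: V = 1.96 m/s, Re = 1.01×10^6, f = 0.01362, h_f = 15.5 m ≈ 16.2 m ✓

D ≈ 515 mm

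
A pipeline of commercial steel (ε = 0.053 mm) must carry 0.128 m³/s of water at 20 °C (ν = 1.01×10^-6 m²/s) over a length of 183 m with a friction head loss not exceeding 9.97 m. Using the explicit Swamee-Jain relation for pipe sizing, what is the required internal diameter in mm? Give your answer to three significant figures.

Swamee-Jain (Type III): D = 0.66·[ε^1.25·(LQ²/(gh_f))^4.75 + ν·Q^9.4·(L/(gh_f))^5.2]^0.04
LQ²/(gh_f) = 0.03066; L/(gh_f) = 1.871
Term 1 = ε^1.25·(…)^4.75 = 2.93×10^-13; Term 2 = ν·Q^9.4·(…)^5.2 = 1.06×10^-13
D = 0.66·(2.93×10^-13 + 1.06×10^-13)^0.04 = 0.2107 m = 211 mm
Check: V = 3.67 m/s, Re = 7.66×10^5, f = 0.01552, h_f = 9.27 m ≈ 9.97 m ✓

D ≈ 211 mm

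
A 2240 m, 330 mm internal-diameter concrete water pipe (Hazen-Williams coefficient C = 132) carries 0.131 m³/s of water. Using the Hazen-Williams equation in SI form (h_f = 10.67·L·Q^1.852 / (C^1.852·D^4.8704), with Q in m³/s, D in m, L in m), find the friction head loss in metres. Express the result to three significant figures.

h_f ≈ 14.5 m

h_f = 10.67·2240·0.131^1.852 / (132^1.852·0.330^4.8704) = 14.50 m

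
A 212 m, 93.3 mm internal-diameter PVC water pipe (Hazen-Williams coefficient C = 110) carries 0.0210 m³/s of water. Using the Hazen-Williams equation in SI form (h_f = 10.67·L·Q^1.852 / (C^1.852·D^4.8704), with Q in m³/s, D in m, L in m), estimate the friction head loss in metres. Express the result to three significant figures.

h_f ≈ 30.5 m

h_f = 10.67·212·0.0210^1.852 / (110^1.852·0.0933^4.8704) = 30.46 m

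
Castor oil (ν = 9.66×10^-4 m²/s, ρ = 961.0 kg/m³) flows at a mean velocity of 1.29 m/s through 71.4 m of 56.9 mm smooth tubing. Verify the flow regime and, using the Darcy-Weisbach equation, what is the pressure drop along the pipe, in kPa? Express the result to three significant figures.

Δp ≈ 845 kPa

Re = VD/ν = 1.29·0.05690/9.66×10^-4 = 76.0 → laminar (Re < 2300)
f = 64/Re = 0.8423
h_f = f(L/D)V²/(2g) = 0.8423·(71.4/0.05690)·1.29²/(2·9.81) = 89.64 m
Δp = ρg·h_f = 961.0·9.81·89.64 = 845.1 kPa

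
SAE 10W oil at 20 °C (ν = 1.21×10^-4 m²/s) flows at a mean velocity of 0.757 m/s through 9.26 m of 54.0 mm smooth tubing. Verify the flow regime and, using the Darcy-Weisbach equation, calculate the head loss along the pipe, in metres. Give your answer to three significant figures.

h_f ≈ 0.949 m

Re = VD/ν = 0.757·0.05400/1.21×10^-4 = 338 → laminar (Re < 2300)
f = 64/Re = 0.1894
h_f = f(L/D)V²/(2g) = 0.1894·(9.26/0.05400)·0.757²/(2·9.81) = 0.9488 m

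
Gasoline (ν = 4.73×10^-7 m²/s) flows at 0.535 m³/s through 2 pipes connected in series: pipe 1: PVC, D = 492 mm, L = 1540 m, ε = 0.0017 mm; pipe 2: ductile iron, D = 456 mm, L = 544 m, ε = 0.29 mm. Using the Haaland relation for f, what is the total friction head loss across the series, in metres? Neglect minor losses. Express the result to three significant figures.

Pipe 1: V = 2.814 m/s, Re = 2.93×10^6, ε/D = 3.46×10^-6, f = 0.009871, h_1 = f(L/D)V²/2g = 12.47 m
Pipe 2: V = 3.276 m/s, Re = 3.16×10^6, ε/D = 6.36×10^-4, f = 0.01779, h_2 = f(L/D)V²/2g = 11.61 m
Series → Q common, losses add: H = Σh = 24.08 m

H ≈ 24.1 m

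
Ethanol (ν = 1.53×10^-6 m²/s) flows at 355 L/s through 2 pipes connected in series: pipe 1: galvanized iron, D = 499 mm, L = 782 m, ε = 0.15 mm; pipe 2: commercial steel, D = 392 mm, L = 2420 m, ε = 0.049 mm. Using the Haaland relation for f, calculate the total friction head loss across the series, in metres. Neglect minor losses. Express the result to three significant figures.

Pipe 1: V = 1.815 m/s, Re = 5.92×10^5, ε/D = 3.01×10^-4, f = 0.01600, h_1 = f(L/D)V²/2g = 4.210 m
Pipe 2: V = 2.941 m/s, Re = 7.54×10^5, ε/D = 1.25×10^-4, f = 0.01398, h_2 = f(L/D)V²/2g = 38.07 m
Series → Q common, losses add: H = Σh = 42.28 m

H ≈ 42.3 m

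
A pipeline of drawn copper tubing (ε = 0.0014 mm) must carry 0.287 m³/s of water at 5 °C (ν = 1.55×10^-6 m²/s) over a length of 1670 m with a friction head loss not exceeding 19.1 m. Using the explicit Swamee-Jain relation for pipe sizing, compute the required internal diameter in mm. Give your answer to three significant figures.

D ≈ 381 mm

Swamee-Jain (Type III): D = 0.66·[ε^1.25·(LQ²/(gh_f))^4.75 + ν·Q^9.4·(L/(gh_f))^5.2]^0.04
LQ²/(gh_f) = 0.7341; L/(gh_f) = 8.913
Term 1 = ε^1.25·(…)^4.75 = 1.11×10^-8; Term 2 = ν·Q^9.4·(…)^5.2 = 1.08×10^-6
D = 0.66·(1.11×10^-8 + 1.08×10^-6)^0.04 = 0.3812 m = 381 mm
Check: V = 2.52 m/s, Re = 6.19×10^5, f = 0.01267, h_f = 17.9 m ≈ 19.1 m ✓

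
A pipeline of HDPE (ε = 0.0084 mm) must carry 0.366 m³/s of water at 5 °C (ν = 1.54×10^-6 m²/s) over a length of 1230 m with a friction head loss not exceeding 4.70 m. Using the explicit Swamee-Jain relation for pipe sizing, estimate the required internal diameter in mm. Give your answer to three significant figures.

D ≈ 525 mm

Swamee-Jain (Type III): D = 0.66·[ε^1.25·(LQ²/(gh_f))^4.75 + ν·Q^9.4·(L/(gh_f))^5.2]^0.04
LQ²/(gh_f) = 3.574; L/(gh_f) = 26.68
Term 1 = ε^1.25·(…)^4.75 = 1.92×10^-4; Term 2 = ν·Q^9.4·(…)^5.2 = 0.00316
D = 0.66·(1.92×10^-4 + 0.00316)^0.04 = 0.5255 m = 525 mm
Check: V = 1.69 m/s, Re = 5.76×10^5, f = 0.01304, h_f = 4.43 m ≈ 4.70 m ✓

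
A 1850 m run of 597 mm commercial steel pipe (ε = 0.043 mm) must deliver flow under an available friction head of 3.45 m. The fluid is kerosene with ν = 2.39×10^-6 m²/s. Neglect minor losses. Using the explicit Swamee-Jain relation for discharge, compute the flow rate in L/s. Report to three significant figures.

Swamee-Jain (Type II): Q = -0.965·√(gD⁵h_f/L)·ln[ε/(3.7D) + √(3.17ν²L/(gD³h_f))]
√(gD⁵h_f/L) = √(9.81·0.597⁵·3.45/1850) = 0.03725
ε/(3.7D) = 1.95×10^-5; √(3.17ν²L/(gD³h_f)) = 6.82×10^-5
Q = -0.965·0.03725·ln(8.767×10^-5) = 0.3358 m³/s
Check: V = 1.20 m/s, Re = 3.00×10^5, f = 0.01517, h_f = 3.45 m ≈ 3.45 m ✓

Q ≈ 336 L/s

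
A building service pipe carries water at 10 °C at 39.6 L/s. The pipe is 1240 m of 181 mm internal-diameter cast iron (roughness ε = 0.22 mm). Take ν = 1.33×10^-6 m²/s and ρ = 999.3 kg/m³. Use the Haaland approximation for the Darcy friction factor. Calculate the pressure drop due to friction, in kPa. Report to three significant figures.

V = 4Q/(πD²) = 4·0.0396/(π·0.181²) = 1.539 m/s
Re = VD/ν = 1.539·0.181/1.33×10^-6 = 2.09×10^5 → turbulent
ε/D = 0.22/181 = 0.00122
Haaland: f = 0.02169
h_f = f(L/D)V²/(2g) = 0.02169·(1240/0.181)·1.539²/(2·9.81) = 17.94 m
Δp = ρg·h_f = 999.3·9.81·17.94 = 175.8 kPa

Δp ≈ 176 kPa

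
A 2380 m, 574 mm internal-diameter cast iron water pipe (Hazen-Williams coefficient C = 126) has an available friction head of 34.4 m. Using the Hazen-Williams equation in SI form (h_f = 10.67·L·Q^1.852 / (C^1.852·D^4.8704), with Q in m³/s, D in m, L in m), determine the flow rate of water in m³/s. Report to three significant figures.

Rearranging: Q = [h_f·C^1.852·D^4.8704 / (10.67·L)]^(1/1.852)
Q = [34.4·126^1.852·0.574^4.8704 / (10.67·2380)]^0.540 = 0.8273 m³/s

Q ≈ 0.827 m³/s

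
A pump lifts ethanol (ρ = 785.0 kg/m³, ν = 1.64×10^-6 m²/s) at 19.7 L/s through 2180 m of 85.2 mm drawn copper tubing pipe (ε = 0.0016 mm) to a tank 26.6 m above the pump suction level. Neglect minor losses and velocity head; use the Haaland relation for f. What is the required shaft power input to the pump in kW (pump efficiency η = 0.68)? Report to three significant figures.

V = 4Q/(πD²) = 3.455 m/s; Re = 1.80×10^5; ε/D = 1.88×10^-5; f = 0.01594
h_f = f(L/D)V²/2g = 248.2 m
Total head H = z + h_f = 26.6 + 248.2 = 274.8 m
P_hyd = ρgQH = 785.0·9.81·0.0197·274.8 = 41.69 kW
P_shaft = P_hyd/η = 41.69/0.68 = 61.30 kW

P_shaft ≈ 61.3 kW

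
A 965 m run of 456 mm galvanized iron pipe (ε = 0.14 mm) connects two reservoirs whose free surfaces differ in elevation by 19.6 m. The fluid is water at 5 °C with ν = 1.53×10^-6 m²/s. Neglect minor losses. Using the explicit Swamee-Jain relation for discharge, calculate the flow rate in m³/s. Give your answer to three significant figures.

Q ≈ 0.555 m³/s

Swamee-Jain (Type II): Q = -0.965·√(gD⁵h_f/L)·ln[ε/(3.7D) + √(3.17ν²L/(gD³h_f))]
√(gD⁵h_f/L) = √(9.81·0.456⁵·19.6/965) = 0.06268
ε/(3.7D) = 8.30×10^-5; √(3.17ν²L/(gD³h_f)) = 1.98×10^-5
Q = -0.965·0.06268·ln(1.028×10^-4) = 0.5554 m³/s
Check: V = 3.40 m/s, Re = 1.01×10^6, f = 0.01581, h_f = 19.7 m ≈ 19.6 m ✓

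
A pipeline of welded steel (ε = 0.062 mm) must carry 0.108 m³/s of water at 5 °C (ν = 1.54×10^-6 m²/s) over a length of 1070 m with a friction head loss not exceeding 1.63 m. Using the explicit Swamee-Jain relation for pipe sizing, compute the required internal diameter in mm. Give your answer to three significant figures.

D ≈ 407 mm

Swamee-Jain (Type III): D = 0.66·[ε^1.25·(LQ²/(gh_f))^4.75 + ν·Q^9.4·(L/(gh_f))^5.2]^0.04
LQ²/(gh_f) = 0.7805; L/(gh_f) = 66.92
Term 1 = ε^1.25·(…)^4.75 = 1.70×10^-6; Term 2 = ν·Q^9.4·(…)^5.2 = 3.93×10^-6
D = 0.66·(1.70×10^-6 + 3.93×10^-6)^0.04 = 0.4070 m = 407 mm
Check: V = 0.830 m/s, Re = 2.19×10^5, f = 0.01657, h_f = 1.53 m ≈ 1.63 m ✓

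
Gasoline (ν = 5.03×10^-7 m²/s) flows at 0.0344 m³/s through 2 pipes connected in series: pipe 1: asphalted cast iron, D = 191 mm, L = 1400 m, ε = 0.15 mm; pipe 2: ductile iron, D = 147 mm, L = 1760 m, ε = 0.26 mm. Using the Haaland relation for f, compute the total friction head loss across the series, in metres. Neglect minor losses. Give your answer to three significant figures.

H ≈ 68.1 m

Pipe 1: V = 1.201 m/s, Re = 4.56×10^5, ε/D = 7.85×10^-4, f = 0.01924, h_1 = f(L/D)V²/2g = 10.36 m
Pipe 2: V = 2.027 m/s, Re = 5.92×10^5, ε/D = 0.00177, f = 0.02302, h_2 = f(L/D)V²/2g = 57.70 m
Series → Q common, losses add: H = Σh = 68.06 m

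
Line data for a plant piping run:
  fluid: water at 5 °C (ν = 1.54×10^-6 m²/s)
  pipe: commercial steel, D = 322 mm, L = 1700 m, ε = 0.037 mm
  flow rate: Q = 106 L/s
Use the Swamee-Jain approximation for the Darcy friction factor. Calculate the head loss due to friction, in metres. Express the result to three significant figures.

V = 4Q/(πD²) = 4·0.106/(π·0.322²) = 1.302 m/s
Re = VD/ν = 1.302·0.322/1.54×10^-6 = 2.72×10^5 → turbulent
ε/D = 0.037/322 = 1.15×10^-4
Swamee-Jain: f = 0.01578
h_f = f(L/D)V²/(2g) = 0.01578·(1700/0.322)·1.302²/(2·9.81) = 7.197 m

h_f ≈ 7.20 m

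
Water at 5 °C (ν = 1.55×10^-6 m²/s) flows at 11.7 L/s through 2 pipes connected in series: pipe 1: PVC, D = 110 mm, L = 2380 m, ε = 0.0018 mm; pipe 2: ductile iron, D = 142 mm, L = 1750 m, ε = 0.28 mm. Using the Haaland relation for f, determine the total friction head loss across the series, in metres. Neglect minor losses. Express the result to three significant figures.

Pipe 1: V = 1.231 m/s, Re = 8.74×10^4, ε/D = 1.64×10^-5, f = 0.01839, h_1 = f(L/D)V²/2g = 30.75 m
Pipe 2: V = 0.7388 m/s, Re = 6.77×10^4, ε/D = 0.00197, f = 0.02555, h_2 = f(L/D)V²/2g = 8.760 m
Series → Q common, losses add: H = Σh = 39.51 m

H ≈ 39.5 m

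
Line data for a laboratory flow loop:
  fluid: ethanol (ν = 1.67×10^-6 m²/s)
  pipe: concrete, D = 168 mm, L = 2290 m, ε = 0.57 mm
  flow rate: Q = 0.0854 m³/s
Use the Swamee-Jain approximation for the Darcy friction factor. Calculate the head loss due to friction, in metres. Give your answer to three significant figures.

h_f ≈ 284 m

V = 4Q/(πD²) = 4·0.0854/(π·0.168²) = 3.853 m/s
Re = VD/ν = 3.853·0.168/1.67×10^-6 = 3.88×10^5 → turbulent
ε/D = 0.57/168 = 0.00339
Swamee-Jain: f = 0.02754
h_f = f(L/D)V²/(2g) = 0.02754·(2290/0.168)·3.853²/(2·9.81) = 284.0 m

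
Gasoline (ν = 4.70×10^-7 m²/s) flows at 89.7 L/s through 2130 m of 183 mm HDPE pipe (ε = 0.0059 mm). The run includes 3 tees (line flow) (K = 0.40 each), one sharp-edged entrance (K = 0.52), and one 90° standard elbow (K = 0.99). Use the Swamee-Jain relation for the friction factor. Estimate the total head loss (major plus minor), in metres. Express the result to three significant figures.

V = 4Q/(πD²) = 3.410 m/s; V²/2g = 0.5928 m
Re = 1.33×10^6, ε/D = 3.22×10^-5 → f = 0.01193 (Swamee-Jain)
Major: h_f = f(L/D)·V²/2g = 0.01193·11639·0.5928 = 82.30 m
Minor: ΣK = 2.71; h_m = ΣK·V²/2g = 1.606 m
Total H_L = 82.30 + 1.606 = 83.91 m

H_L ≈ 83.9 m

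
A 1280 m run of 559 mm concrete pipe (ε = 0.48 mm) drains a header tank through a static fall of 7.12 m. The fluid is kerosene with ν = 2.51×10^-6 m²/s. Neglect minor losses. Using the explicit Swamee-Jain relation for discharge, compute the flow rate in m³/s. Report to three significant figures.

Q ≈ 0.431 m³/s

Swamee-Jain (Type II): Q = -0.965·√(gD⁵h_f/L)·ln[ε/(3.7D) + √(3.17ν²L/(gD³h_f))]
√(gD⁵h_f/L) = √(9.81·0.559⁵·7.12/1280) = 0.05458
ε/(3.7D) = 2.32×10^-4; √(3.17ν²L/(gD³h_f)) = 4.58×10^-5
Q = -0.965·0.05458·ln(2.778×10^-4) = 0.4312 m³/s
Check: V = 1.76 m/s, Re = 3.91×10^5, f = 0.01990, h_f = 7.17 m ≈ 7.12 m ✓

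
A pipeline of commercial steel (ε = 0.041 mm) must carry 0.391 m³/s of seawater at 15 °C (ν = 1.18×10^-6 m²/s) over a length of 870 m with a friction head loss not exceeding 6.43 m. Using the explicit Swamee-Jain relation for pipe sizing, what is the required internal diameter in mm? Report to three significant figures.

D ≈ 474 mm

Swamee-Jain (Type III): D = 0.66·[ε^1.25·(LQ²/(gh_f))^4.75 + ν·Q^9.4·(L/(gh_f))^5.2]^0.04
LQ²/(gh_f) = 2.109; L/(gh_f) = 13.79
Term 1 = ε^1.25·(…)^4.75 = 1.13×10^-4; Term 2 = ν·Q^9.4·(…)^5.2 = 1.46×10^-4
D = 0.66·(1.13×10^-4 + 1.46×10^-4)^0.04 = 0.4744 m = 474 mm
Check: V = 2.21 m/s, Re = 8.89×10^5, f = 0.01345, h_f = 6.15 m ≈ 6.43 m ✓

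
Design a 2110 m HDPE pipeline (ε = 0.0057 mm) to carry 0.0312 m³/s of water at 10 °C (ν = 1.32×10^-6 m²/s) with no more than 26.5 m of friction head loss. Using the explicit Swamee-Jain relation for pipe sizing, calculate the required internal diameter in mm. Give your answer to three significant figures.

Swamee-Jain (Type III): D = 0.66·[ε^1.25·(LQ²/(gh_f))^4.75 + ν·Q^9.4·(L/(gh_f))^5.2]^0.04
LQ²/(gh_f) = 0.007901; L/(gh_f) = 8.116
Term 1 = ε^1.25·(…)^4.75 = 2.88×10^-17; Term 2 = ν·Q^9.4·(…)^5.2 = 4.95×10^-16
D = 0.66·(2.88×10^-17 + 4.95×10^-16)^0.04 = 0.1615 m = 162 mm
Check: V = 1.52 m/s, Re = 1.86×10^5, f = 0.01606, h_f = 24.8 m ≈ 26.5 m ✓

D ≈ 162 mm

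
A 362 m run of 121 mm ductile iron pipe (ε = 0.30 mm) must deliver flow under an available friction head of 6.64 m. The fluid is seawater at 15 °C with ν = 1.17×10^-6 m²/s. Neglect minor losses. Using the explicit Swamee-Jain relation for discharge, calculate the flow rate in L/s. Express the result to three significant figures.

Swamee-Jain (Type II): Q = -0.965·√(gD⁵h_f/L)·ln[ε/(3.7D) + √(3.17ν²L/(gD³h_f))]
√(gD⁵h_f/L) = √(9.81·0.121⁵·6.64/362) = 0.002160
ε/(3.7D) = 6.70×10^-4; √(3.17ν²L/(gD³h_f)) = 1.17×10^-4
Q = -0.965·0.002160·ln(7.868×10^-4) = 0.01490 m³/s
Check: V = 1.30 m/s, Re = 1.34×10^5, f = 0.02615, h_f = 6.70 m ≈ 6.64 m ✓

Q ≈ 14.9 L/s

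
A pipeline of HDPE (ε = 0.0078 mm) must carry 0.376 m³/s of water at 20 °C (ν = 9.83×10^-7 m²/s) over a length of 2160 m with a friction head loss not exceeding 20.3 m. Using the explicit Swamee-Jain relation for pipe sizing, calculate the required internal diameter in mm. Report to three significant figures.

Swamee-Jain (Type III): D = 0.66·[ε^1.25·(LQ²/(gh_f))^4.75 + ν·Q^9.4·(L/(gh_f))^5.2]^0.04
LQ²/(gh_f) = 1.533; L/(gh_f) = 10.85
Term 1 = ε^1.25·(…)^4.75 = 3.14×10^-6; Term 2 = ν·Q^9.4·(…)^5.2 = 2.41×10^-5
D = 0.66·(3.14×10^-6 + 2.41×10^-5)^0.04 = 0.4335 m = 433 mm
Check: V = 2.55 m/s, Re = 1.12×10^6, f = 0.01184, h_f = 19.5 m ≈ 20.3 m ✓

D ≈ 433 mm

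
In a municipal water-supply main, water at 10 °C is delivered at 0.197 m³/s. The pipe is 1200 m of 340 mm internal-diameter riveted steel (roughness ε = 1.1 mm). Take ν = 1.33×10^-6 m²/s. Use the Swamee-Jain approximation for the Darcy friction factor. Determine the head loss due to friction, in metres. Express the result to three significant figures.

h_f ≈ 22.9 m

V = 4Q/(πD²) = 4·0.197/(π·0.340²) = 2.170 m/s
Re = VD/ν = 2.170·0.340/1.33×10^-6 = 5.55×10^5 → turbulent
ε/D = 1.1/340 = 0.00324
Swamee-Jain: f = 0.02706
h_f = f(L/D)V²/(2g) = 0.02706·(1200/0.340)·2.170²/(2·9.81) = 22.92 m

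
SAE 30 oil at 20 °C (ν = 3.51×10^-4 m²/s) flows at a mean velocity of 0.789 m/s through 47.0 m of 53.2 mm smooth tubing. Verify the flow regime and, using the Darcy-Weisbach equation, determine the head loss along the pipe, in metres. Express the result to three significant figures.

h_f ≈ 15.0 m

Re = VD/ν = 0.789·0.05320/3.51×10^-4 = 120 → laminar (Re < 2300)
f = 64/Re = 0.5352
h_f = f(L/D)V²/(2g) = 0.5352·(47.0/0.05320)·0.789²/(2·9.81) = 15.00 m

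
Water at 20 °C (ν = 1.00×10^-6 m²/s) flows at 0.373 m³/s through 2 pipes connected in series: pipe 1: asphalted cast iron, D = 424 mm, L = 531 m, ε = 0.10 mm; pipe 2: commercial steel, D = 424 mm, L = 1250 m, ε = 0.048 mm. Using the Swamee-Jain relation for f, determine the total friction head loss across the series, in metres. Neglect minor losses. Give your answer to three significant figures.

H ≈ 21.0 m

Pipe 1: V = 2.642 m/s, Re = 1.12×10^6, ε/D = 2.36×10^-4, f = 0.01506, h_1 = f(L/D)V²/2g = 6.710 m
Pipe 2: V = 2.642 m/s, Re = 1.12×10^6, ε/D = 1.13×10^-4, f = 0.01358, h_2 = f(L/D)V²/2g = 14.24 m
Series → Q common, losses add: H = Σh = 20.95 m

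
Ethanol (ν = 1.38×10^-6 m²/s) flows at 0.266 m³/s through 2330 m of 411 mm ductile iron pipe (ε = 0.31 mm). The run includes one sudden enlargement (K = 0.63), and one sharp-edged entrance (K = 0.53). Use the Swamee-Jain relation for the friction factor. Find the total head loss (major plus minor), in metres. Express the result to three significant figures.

H_L ≈ 22.4 m

V = 4Q/(πD²) = 2.005 m/s; V²/2g = 0.2049 m
Re = 5.97×10^5, ε/D = 7.54×10^-4 → f = 0.01908 (Swamee-Jain)
Major: h_f = f(L/D)·V²/2g = 0.01908·5669·0.2049 = 22.17 m
Minor: ΣK = 1.16; h_m = ΣK·V²/2g = 0.2377 m
Total H_L = 22.17 + 0.2377 = 22.40 m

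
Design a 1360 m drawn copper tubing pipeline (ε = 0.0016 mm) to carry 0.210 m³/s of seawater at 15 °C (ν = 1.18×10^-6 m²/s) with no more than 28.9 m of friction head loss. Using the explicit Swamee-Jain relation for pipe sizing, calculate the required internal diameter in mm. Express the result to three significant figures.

D ≈ 295 mm

Swamee-Jain (Type III): D = 0.66·[ε^1.25·(LQ²/(gh_f))^4.75 + ν·Q^9.4·(L/(gh_f))^5.2]^0.04
LQ²/(gh_f) = 0.2115; L/(gh_f) = 4.797
Term 1 = ε^1.25·(…)^4.75 = 3.56×10^-11; Term 2 = ν·Q^9.4·(…)^5.2 = 1.75×10^-9
D = 0.66·(3.56×10^-11 + 1.75×10^-9)^0.04 = 0.2948 m = 295 mm
Check: V = 3.08 m/s, Re = 7.69×10^5, f = 0.01225, h_f = 27.3 m ≈ 28.9 m ✓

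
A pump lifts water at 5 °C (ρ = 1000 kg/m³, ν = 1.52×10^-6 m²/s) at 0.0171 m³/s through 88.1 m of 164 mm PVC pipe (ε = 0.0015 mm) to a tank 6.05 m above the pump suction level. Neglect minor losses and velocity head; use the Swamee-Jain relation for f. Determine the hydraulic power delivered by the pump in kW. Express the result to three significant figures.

V = 4Q/(πD²) = 0.8095 m/s; Re = 8.73×10^4; ε/D = 9.15×10^-6; f = 0.01843
h_f = f(L/D)V²/2g = 0.3307 m
Total head H = z + h_f = 6.05 + 0.3307 = 6.381 m
P_hyd = ρgQH = 1000·9.81·0.0171·6.381 = 1.070 kW

P_hyd ≈ 1.07 kW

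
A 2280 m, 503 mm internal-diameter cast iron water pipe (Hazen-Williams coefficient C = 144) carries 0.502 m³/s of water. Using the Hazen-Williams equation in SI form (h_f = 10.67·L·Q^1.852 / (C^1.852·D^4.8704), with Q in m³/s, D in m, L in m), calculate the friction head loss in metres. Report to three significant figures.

h_f ≈ 19.4 m

h_f = 10.67·2280·0.502^1.852 / (144^1.852·0.503^4.8704) = 19.41 m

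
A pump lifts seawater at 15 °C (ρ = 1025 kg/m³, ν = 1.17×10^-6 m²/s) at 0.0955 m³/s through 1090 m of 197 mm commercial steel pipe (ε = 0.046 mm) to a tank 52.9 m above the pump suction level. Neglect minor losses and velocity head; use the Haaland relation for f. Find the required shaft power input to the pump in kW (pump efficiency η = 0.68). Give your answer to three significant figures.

P_shaft ≈ 135 kW

V = 4Q/(πD²) = 3.133 m/s; Re = 5.28×10^5; ε/D = 2.34×10^-4; f = 0.01553
h_f = f(L/D)V²/2g = 43.00 m
Total head H = z + h_f = 52.9 + 43.00 = 95.90 m
P_hyd = ρgQH = 1025·9.81·0.0955·95.90 = 92.09 kW
P_shaft = P_hyd/η = 92.09/0.68 = 135.4 kW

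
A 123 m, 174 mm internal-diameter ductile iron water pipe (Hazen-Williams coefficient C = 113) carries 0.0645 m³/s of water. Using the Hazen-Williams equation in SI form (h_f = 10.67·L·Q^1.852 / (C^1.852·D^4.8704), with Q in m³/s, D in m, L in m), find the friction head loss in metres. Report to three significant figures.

h_f ≈ 6.46 m

h_f = 10.67·123·0.0645^1.852 / (113^1.852·0.174^4.8704) = 6.455 m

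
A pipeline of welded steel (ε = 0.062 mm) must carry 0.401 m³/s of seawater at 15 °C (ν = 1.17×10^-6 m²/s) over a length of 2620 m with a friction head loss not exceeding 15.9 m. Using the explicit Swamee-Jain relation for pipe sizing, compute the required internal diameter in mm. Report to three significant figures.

D ≈ 503 mm

Swamee-Jain (Type III): D = 0.66·[ε^1.25·(LQ²/(gh_f))^4.75 + ν·Q^9.4·(L/(gh_f))^5.2]^0.04
LQ²/(gh_f) = 2.701; L/(gh_f) = 16.80
Term 1 = ε^1.25·(…)^4.75 = 6.17×10^-4; Term 2 = ν·Q^9.4·(…)^5.2 = 5.12×10^-4
D = 0.66·(6.17×10^-4 + 5.12×10^-4)^0.04 = 0.5031 m = 503 mm
Check: V = 2.02 m/s, Re = 8.67×10^5, f = 0.01399, h_f = 15.1 m ≈ 15.9 m ✓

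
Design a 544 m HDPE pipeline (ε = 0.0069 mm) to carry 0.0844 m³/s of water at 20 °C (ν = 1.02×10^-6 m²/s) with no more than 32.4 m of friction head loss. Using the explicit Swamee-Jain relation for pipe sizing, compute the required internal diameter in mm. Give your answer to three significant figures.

D ≈ 169 mm

Swamee-Jain (Type III): D = 0.66·[ε^1.25·(LQ²/(gh_f))^4.75 + ν·Q^9.4·(L/(gh_f))^5.2]^0.04
LQ²/(gh_f) = 0.01219; L/(gh_f) = 1.712
Term 1 = ε^1.25·(…)^4.75 = 2.87×10^-16; Term 2 = ν·Q^9.4·(…)^5.2 = 1.35×10^-15
D = 0.66·(2.87×10^-16 + 1.35×10^-15)^0.04 = 0.1691 m = 169 mm
Check: V = 3.76 m/s, Re = 6.23×10^5, f = 0.01329, h_f = 30.8 m ≈ 32.4 m ✓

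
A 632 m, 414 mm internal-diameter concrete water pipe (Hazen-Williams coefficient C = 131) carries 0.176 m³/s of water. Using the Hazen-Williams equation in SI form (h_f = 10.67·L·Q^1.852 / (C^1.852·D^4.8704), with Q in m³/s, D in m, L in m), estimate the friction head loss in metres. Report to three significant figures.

h_f = 10.67·632·0.176^1.852 / (131^1.852·0.414^4.8704) = 2.375 m

h_f ≈ 2.38 m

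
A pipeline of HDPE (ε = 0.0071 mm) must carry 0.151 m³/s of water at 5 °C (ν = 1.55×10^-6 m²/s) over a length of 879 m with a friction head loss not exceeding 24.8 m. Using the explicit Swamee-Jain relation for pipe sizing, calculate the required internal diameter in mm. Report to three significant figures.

Swamee-Jain (Type III): D = 0.66·[ε^1.25·(LQ²/(gh_f))^4.75 + ν·Q^9.4·(L/(gh_f))^5.2]^0.04
LQ²/(gh_f) = 0.08238; L/(gh_f) = 3.613
Term 1 = ε^1.25·(…)^4.75 = 2.60×10^-12; Term 2 = ν·Q^9.4·(…)^5.2 = 2.36×10^-11
D = 0.66·(2.60×10^-12 + 2.36×10^-11)^0.04 = 0.2491 m = 249 mm
Check: V = 3.10 m/s, Re = 4.98×10^5, f = 0.01354, h_f = 23.4 m ≈ 24.8 m ✓

D ≈ 249 mm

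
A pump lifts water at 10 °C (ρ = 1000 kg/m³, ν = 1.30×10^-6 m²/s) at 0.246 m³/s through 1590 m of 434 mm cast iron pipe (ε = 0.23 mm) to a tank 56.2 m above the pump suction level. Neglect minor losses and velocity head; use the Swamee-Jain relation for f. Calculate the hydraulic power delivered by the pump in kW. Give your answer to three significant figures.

V = 4Q/(πD²) = 1.663 m/s; Re = 5.55×10^5; ε/D = 5.30×10^-4; f = 0.01787
h_f = f(L/D)V²/2g = 9.229 m
Total head H = z + h_f = 56.2 + 9.229 = 65.43 m
P_hyd = ρgQH = 1000·9.81·0.246·65.43 = 157.9 kW

P_hyd ≈ 158 kW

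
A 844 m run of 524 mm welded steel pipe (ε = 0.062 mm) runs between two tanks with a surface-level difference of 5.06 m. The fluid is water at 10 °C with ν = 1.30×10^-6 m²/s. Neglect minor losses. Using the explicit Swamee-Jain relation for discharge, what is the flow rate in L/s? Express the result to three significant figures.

Q ≈ 454 L/s

Swamee-Jain (Type II): Q = -0.965·√(gD⁵h_f/L)·ln[ε/(3.7D) + √(3.17ν²L/(gD³h_f))]
√(gD⁵h_f/L) = √(9.81·0.524⁵·5.06/844) = 0.04820
ε/(3.7D) = 3.20×10^-5; √(3.17ν²L/(gD³h_f)) = 2.52×10^-5
Q = -0.965·0.04820·ln(5.714×10^-5) = 0.4545 m³/s
Check: V = 2.11 m/s, Re = 8.49×10^5, f = 0.01395, h_f = 5.09 m ≈ 5.06 m ✓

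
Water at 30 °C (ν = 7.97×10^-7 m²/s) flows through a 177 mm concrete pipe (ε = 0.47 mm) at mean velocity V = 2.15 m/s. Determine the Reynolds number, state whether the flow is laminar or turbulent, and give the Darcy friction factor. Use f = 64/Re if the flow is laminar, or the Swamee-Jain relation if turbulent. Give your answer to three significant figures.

Re ≈ 4.77×10^5; turbulent; f ≈ 0.0257

Re = VD/ν = 2.150·0.177/7.97×10^-7 = 4.77×10^5
Re > 4000 → turbulent; ε/D = 0.00266
Swamee-Jain: f = 0.02572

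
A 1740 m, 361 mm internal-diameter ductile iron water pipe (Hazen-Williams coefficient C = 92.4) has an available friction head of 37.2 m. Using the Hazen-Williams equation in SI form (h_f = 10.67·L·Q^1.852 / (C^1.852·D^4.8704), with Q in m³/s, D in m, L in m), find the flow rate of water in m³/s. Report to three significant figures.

Rearranging: Q = [h_f·C^1.852·D^4.8704 / (10.67·L)]^(1/1.852)
Q = [37.2·92.4^1.852·0.361^4.8704 / (10.67·1740)]^0.540 = 0.2214 m³/s

Q ≈ 0.221 m³/s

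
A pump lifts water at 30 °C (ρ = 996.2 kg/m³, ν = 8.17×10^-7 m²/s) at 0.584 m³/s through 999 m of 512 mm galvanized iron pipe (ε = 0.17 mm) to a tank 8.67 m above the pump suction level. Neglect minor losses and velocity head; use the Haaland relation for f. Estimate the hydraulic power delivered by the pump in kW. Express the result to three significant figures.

P_hyd ≈ 121 kW

V = 4Q/(πD²) = 2.837 m/s; Re = 1.78×10^6; ε/D = 3.32×10^-4; f = 0.01564
h_f = f(L/D)V²/2g = 12.51 m
Total head H = z + h_f = 8.67 + 12.51 = 21.18 m
P_hyd = ρgQH = 996.2·9.81·0.584·21.18 = 120.9 kW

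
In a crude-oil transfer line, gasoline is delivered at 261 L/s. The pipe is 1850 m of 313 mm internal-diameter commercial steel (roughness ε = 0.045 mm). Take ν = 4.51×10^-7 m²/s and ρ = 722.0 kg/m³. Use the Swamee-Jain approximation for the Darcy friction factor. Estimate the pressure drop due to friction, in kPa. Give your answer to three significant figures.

V = 4Q/(πD²) = 4·0.261/(π·0.313²) = 3.392 m/s
Re = VD/ν = 3.392·0.313/4.51×10^-7 = 2.35×10^6 → turbulent
ε/D = 0.045/313 = 1.44×10^-4
Swamee-Jain: f = 0.01348
h_f = f(L/D)V²/(2g) = 0.01348·(1850/0.313)·3.392²/(2·9.81) = 46.74 m
Δp = ρg·h_f = 722.0·9.81·46.74 = 331.0 kPa

Δp ≈ 331 kPa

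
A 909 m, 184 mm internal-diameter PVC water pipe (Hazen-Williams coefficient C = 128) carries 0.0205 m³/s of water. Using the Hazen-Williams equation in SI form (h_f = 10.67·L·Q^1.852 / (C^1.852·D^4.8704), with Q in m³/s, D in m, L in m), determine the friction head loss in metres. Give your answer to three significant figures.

h_f ≈ 3.45 m

h_f = 10.67·909·0.0205^1.852 / (128^1.852·0.184^4.8704) = 3.453 m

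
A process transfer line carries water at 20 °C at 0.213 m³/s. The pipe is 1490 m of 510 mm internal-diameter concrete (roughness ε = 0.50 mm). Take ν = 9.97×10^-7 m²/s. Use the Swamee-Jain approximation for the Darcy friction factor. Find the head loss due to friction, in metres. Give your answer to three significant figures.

V = 4Q/(πD²) = 4·0.213/(π·0.510²) = 1.043 m/s
Re = VD/ν = 1.043·0.510/9.97×10^-7 = 5.33×10^5 → turbulent
ε/D = 0.50/510 = 9.80×10^-4
Swamee-Jain: f = 0.02023
h_f = f(L/D)V²/(2g) = 0.02023·(1490/0.510)·1.043²/(2·9.81) = 3.275 m

h_f ≈ 3.27 m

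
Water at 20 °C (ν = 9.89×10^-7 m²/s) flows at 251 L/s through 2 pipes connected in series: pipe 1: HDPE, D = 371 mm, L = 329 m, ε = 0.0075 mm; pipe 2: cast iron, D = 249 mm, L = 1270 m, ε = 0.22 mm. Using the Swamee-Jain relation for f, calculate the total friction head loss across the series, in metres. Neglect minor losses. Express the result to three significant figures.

H ≈ 137 m

Pipe 1: V = 2.322 m/s, Re = 8.71×10^5, ε/D = 2.02×10^-5, f = 0.01232, h_1 = f(L/D)V²/2g = 3.003 m
Pipe 2: V = 5.154 m/s, Re = 1.30×10^6, ε/D = 8.84×10^-4, f = 0.01939, h_2 = f(L/D)V²/2g = 134.0 m
Series → Q common, losses add: H = Σh = 137.0 m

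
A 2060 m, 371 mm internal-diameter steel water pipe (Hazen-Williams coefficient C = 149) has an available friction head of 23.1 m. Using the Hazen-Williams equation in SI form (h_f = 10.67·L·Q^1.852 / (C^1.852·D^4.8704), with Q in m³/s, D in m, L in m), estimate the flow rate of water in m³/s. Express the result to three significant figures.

Rearranging: Q = [h_f·C^1.852·D^4.8704 / (10.67·L)]^(1/1.852)
Q = [23.1·149^1.852·0.371^4.8704 / (10.67·2060)]^0.540 = 0.2707 m³/s

Q ≈ 0.271 m³/s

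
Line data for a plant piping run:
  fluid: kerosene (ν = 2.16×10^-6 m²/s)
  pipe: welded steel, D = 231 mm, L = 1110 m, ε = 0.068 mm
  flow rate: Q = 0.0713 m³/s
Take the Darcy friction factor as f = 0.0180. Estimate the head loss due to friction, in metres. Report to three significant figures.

h_f ≈ 12.8 m

V = 4Q/(πD²) = 4·0.0713/(π·0.231²) = 1.701 m/s
h_f = f(L/D)V²/(2g) = 0.01800·(1110/0.231)·1.701²/(2·9.81) = 12.76 m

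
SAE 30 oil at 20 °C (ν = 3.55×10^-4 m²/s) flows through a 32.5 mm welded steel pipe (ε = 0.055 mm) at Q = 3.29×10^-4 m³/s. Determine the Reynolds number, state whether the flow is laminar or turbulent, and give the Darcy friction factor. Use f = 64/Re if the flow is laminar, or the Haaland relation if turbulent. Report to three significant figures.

Re ≈ 36.3; laminar; f = 64/Re ≈ 1.76

V = 4Q/(πD²) = 0.3966 m/s
Re = VD/ν = 0.3966·0.0325/3.55×10^-4 = 36.3
Re < 2300 → laminar → f = 64/Re = 1.763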